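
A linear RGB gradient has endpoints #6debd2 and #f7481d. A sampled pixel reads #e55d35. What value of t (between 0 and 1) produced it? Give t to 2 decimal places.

0.87

Invert the lerp on the B channel (largest span, 181): t = (53 − 210) / (29 − 210) = -157/-181 = 0.8674.
Check on R: (229 − 109)/(247 − 109) = 0.8696 ✓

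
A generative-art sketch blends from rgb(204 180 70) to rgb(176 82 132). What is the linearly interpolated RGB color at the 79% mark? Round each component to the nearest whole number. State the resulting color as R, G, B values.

79% corresponds to t = 0.79.
R = 204 + 0.79 × (176 − 204) = 204 + 0.79 × -28 = 181.88 → 182
G = 180 + 0.79 × (82 − 180) = 180 + 0.79 × -98 = 102.58 → 103
B = 70 + 0.79 × (132 − 70) = 70 + 0.79 × 62 = 118.98 → 119

(182, 103, 119)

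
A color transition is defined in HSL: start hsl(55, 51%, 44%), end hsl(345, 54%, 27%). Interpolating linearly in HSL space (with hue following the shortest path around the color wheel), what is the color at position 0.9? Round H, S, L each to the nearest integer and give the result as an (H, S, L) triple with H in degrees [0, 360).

Hue: 345 − 55 = 290°, but |290| > 180 so the shorter arc goes the other way: Δh = 290 − 360 = -70°.
H = 55 + 0.9 × (-70) = -8 → -8 → -8 mod 360 = 352°
S = 51 + 0.9 × (54 − 51) = 53.7 → 54%
L = 44 + 0.9 × (27 − 44) = 28.7 → 29%

(352, 54, 29)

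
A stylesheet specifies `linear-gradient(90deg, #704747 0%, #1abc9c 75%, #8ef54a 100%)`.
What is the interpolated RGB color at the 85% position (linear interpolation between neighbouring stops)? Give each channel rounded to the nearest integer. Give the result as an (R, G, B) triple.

85% lies between the 75% and 100% stops, so the local fraction is t = (85 − 75)/(100 − 75) = 10/25 ≈ 0.4.
#1abc9c → (26, 188, 156); #8ef54a → (142, 245, 74).
R = 26 + 0.4 × (142 − 26) = 72.4 → 72
G = 188 + 0.4 × (245 − 188) = 210.8 → 211
B = 156 + 0.4 × (74 − 156) = 123.2 → 123

(72, 211, 123)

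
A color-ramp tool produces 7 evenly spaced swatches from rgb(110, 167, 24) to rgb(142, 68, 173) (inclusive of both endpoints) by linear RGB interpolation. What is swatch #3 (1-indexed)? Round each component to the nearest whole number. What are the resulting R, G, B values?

(121, 134, 74)

With 7 swatches and endpoints inclusive, swatch 3 sits at t = (3 − 1)/(7 − 1) = 2/6 ≈ 0.3333.
R = 110 + 0.3333 × (142 − 110) = 120.666 → 121
G = 167 + 0.3333 × (68 − 167) = 134.003 → 134
B = 24 + 0.3333 × (173 − 24) = 73.662 → 74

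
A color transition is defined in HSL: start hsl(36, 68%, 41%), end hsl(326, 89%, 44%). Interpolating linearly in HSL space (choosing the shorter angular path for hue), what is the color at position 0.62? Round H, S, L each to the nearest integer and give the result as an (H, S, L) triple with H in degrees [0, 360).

(353, 81, 43)

Hue: 326 − 36 = 290°, but |290| > 180 so the shorter arc goes the other way: Δh = 290 − 360 = -70°.
H = 36 + 0.62 × (-70) = -7.4 → -7 → -7 mod 360 = 353°
S = 68 + 0.62 × (89 − 68) = 81.02 → 81%
L = 41 + 0.62 × (44 − 41) = 42.86 → 43%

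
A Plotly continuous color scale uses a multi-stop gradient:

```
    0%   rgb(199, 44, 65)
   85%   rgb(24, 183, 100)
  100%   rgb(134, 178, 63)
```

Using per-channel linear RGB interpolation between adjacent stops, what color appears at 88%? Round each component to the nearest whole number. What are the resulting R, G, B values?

88% lies between the 85% and 100% stops, so the local fraction is t = (88 − 85)/(100 − 85) = 3/15 ≈ 0.2.
R = 24 + 0.2 × (134 − 24) = 46 → 46
G = 183 + 0.2 × (178 − 183) = 182 → 182
B = 100 + 0.2 × (63 − 100) = 92.6 → 93

(46, 182, 93)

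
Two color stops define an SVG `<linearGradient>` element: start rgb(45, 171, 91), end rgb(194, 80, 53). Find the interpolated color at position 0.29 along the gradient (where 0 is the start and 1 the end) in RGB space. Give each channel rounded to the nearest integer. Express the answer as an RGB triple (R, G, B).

(88, 145, 80)

R = 45 + 0.29 × (194 − 45) = 45 + 0.29 × 149 = 88.21 → 88
G = 171 + 0.29 × (80 − 171) = 171 + 0.29 × -91 = 144.61 → 145
B = 91 + 0.29 × (53 − 91) = 91 + 0.29 × -38 = 79.98 → 80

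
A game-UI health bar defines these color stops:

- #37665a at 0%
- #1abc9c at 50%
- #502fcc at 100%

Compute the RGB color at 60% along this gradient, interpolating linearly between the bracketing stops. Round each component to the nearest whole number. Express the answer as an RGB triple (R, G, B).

60% lies between the 50% and 100% stops, so the local fraction is t = (60 − 50)/(100 − 50) = 10/50 ≈ 0.2.
#1abc9c → (26, 188, 156); #502fcc → (80, 47, 204).
R = 26 + 0.2 × (80 − 26) = 36.8 → 37
G = 188 + 0.2 × (47 − 188) = 159.8 → 160
B = 156 + 0.2 × (204 − 156) = 165.6 → 166

(37, 160, 166)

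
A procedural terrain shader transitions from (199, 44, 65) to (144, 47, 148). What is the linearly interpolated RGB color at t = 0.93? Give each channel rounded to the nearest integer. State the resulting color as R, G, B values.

(148, 47, 142)

R = 199 + 0.93 × (144 − 199) = 199 + 0.93 × -55 = 147.85 → 148
G = 44 + 0.93 × (47 − 44) = 44 + 0.93 × 3 = 46.79 → 47
B = 65 + 0.93 × (148 − 65) = 65 + 0.93 × 83 = 142.19 → 142
So the blended color is (148, 47, 142), about #942f8e.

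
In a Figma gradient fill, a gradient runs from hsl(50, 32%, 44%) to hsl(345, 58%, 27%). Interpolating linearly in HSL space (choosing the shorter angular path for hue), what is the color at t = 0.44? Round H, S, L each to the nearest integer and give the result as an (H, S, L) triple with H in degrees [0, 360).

Hue: 345 − 50 = 295°, but |295| > 180 so the shorter arc goes the other way: Δh = 295 − 360 = -65°.
H = 50 + 0.44 × (-65) = 21.4 → 21°
S = 32 + 0.44 × (58 − 32) = 43.44 → 43%
L = 44 + 0.44 × (27 − 44) = 36.52 → 37%

(21, 43, 37)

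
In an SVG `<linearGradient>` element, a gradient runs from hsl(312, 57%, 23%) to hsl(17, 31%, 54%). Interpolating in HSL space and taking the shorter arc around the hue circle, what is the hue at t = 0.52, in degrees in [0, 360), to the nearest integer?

Hue: 17 − 312 = -295°, but |-295| > 180 so the shorter arc goes the other way: Δh = -295 + 360 = 65°.
H = 312 + 0.52 × (65) = 345.8 → 346°

346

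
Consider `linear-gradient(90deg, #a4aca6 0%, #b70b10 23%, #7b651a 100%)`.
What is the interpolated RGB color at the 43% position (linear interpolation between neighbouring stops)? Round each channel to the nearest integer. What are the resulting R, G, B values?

43% lies between the 23% and 100% stops, so the local fraction is t = (43 − 23)/(100 − 23) = 20/77 ≈ 0.2597.
#b70b10 → (183, 11, 16); #7b651a → (123, 101, 26).
R = 183 + 0.2597 × (123 − 183) = 167.418 → 167
G = 11 + 0.2597 × (101 − 11) = 34.373 → 34
B = 16 + 0.2597 × (26 − 16) = 18.597 → 19

(167, 34, 19)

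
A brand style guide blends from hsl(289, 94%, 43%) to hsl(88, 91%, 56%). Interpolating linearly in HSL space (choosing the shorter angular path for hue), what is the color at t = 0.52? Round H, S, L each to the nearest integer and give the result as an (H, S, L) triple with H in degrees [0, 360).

Hue: 88 − 289 = -201°, but |-201| > 180 so the shorter arc goes the other way: Δh = -201 + 360 = 159°.
H = 289 + 0.52 × (159) = 371.68 → 372 → 372 mod 360 = 12°
S = 94 + 0.52 × (91 − 94) = 92.44 → 92%
L = 43 + 0.52 × (56 − 43) = 49.76 → 50%

(12, 92, 50)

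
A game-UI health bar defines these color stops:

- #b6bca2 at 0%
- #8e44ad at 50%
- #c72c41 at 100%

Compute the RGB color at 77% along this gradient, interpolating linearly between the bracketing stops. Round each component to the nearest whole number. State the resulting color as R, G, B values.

77% lies between the 50% and 100% stops, so the local fraction is t = (77 − 50)/(100 − 50) = 27/50 ≈ 0.54.
#8e44ad → (142, 68, 173); #c72c41 → (199, 44, 65).
R = 142 + 0.54 × (199 − 142) = 172.78 → 173
G = 68 + 0.54 × (44 − 68) = 55.04 → 55
B = 173 + 0.54 × (65 − 173) = 114.68 → 115

(173, 55, 115)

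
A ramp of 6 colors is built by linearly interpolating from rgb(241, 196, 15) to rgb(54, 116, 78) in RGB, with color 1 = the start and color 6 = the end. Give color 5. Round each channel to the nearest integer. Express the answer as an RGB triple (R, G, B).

(91, 132, 65)

With 6 swatches and endpoints inclusive, swatch 5 sits at t = (5 − 1)/(6 − 1) = 4/5 ≈ 0.8.
R = 241 + 0.8 × (54 − 241) = 91.4 → 91
G = 196 + 0.8 × (116 − 196) = 132 → 132
B = 15 + 0.8 × (78 − 15) = 65.4 → 65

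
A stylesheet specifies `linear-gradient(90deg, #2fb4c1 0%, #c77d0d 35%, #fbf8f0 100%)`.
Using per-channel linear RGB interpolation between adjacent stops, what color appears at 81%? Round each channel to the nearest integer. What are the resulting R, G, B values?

(236, 212, 174)

81% lies between the 35% and 100% stops, so the local fraction is t = (81 − 35)/(100 − 35) = 46/65 ≈ 0.7077.
#c77d0d → (199, 125, 13); #fbf8f0 → (251, 248, 240).
R = 199 + 0.7077 × (251 − 199) = 235.8 → 236
G = 125 + 0.7077 × (248 − 125) = 212.047 → 212
B = 13 + 0.7077 × (240 − 13) = 173.648 → 174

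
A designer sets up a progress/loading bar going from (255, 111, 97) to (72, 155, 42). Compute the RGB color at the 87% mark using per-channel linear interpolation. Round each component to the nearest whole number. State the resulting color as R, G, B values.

87% corresponds to t = 0.87.
R = 255 + 0.87 × (72 − 255) = 255 + 0.87 × -183 = 95.79 → 96
G = 111 + 0.87 × (155 − 111) = 111 + 0.87 × 44 = 149.28 → 149
B = 97 + 0.87 × (42 − 97) = 97 + 0.87 × -55 = 49.15 → 49
So the blended color is (96, 149, 49), about #609531.

(96, 149, 49)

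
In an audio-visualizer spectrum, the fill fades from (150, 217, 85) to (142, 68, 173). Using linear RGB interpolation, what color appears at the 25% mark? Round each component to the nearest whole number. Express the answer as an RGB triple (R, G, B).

25% corresponds to t = 0.25.
R = 150 + 0.25 × (142 − 150) = 150 + 0.25 × -8 = 148 → 148
G = 217 + 0.25 × (68 − 217) = 217 + 0.25 × -149 = 179.75 → 180
B = 85 + 0.25 × (173 − 85) = 85 + 0.25 × 88 = 107 → 107

(148, 180, 107)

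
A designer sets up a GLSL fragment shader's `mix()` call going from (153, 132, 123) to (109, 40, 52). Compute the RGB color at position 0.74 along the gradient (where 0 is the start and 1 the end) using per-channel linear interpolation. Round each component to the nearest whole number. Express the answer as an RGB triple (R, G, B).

R = 153 + 0.74 × (109 − 153) = 153 + 0.74 × -44 = 120.44 → 120
G = 132 + 0.74 × (40 − 132) = 132 + 0.74 × -92 = 63.92 → 64
B = 123 + 0.74 × (52 − 123) = 123 + 0.74 × -71 = 70.46 → 70

(120, 64, 70)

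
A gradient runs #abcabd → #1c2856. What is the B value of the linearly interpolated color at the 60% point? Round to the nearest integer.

B₁ = 189 (from #abcabd), B₂ = 86 (from #1c2856).
B = 189 + 0.6 × (86 − 189) = 127.2 → 127

127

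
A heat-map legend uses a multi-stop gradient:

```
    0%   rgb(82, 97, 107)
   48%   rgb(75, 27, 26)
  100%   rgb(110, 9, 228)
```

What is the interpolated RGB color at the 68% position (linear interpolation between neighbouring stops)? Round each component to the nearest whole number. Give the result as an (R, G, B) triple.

68% lies between the 48% and 100% stops, so the local fraction is t = (68 − 48)/(100 − 48) = 20/52 ≈ 0.3846.
R = 75 + 0.3846 × (110 − 75) = 88.461 → 88
G = 27 + 0.3846 × (9 − 27) = 20.077 → 20
B = 26 + 0.3846 × (228 − 26) = 103.689 → 104

(88, 20, 104)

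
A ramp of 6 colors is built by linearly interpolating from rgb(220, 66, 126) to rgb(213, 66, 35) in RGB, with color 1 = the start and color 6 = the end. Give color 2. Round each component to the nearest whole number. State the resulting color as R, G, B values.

(219, 66, 108)

With 6 swatches and endpoints inclusive, swatch 2 sits at t = (2 − 1)/(6 − 1) = 1/5 ≈ 0.2.
R = 220 + 0.2 × (213 − 220) = 218.6 → 219
G = 66 + 0.2 × (66 − 66) = 66 → 66
B = 126 + 0.2 × (35 − 126) = 107.8 → 108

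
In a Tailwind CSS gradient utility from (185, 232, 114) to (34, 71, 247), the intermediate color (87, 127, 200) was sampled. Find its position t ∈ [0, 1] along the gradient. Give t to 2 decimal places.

0.65

Invert the lerp on the G channel (largest span, 161): t = (127 − 232) / (71 − 232) = -105/-161 = 0.65217.
Check on R: (87 − 185)/(34 − 185) = 0.649 ✓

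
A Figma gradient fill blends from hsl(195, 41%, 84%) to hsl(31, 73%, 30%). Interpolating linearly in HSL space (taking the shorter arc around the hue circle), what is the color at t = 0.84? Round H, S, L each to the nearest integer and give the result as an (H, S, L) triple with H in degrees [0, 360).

Hue arc: Δh = 31 − 195 = -164° (|Δh| ≤ 180, already the shorter path).
H = 195 + 0.84 × (-164) = 57.24 → 57°
S = 41 + 0.84 × (73 − 41) = 67.88 → 68%
L = 84 + 0.84 × (30 − 84) = 38.64 → 39%

(57, 68, 39)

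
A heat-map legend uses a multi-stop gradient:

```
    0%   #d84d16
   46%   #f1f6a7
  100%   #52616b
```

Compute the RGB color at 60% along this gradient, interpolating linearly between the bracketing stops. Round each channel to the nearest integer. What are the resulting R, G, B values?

60% lies between the 46% and 100% stops, so the local fraction is t = (60 − 46)/(100 − 46) = 14/54 ≈ 0.2593.
#f1f6a7 → (241, 246, 167); #52616b → (82, 97, 107).
R = 241 + 0.2593 × (82 − 241) = 199.771 → 200
G = 246 + 0.2593 × (97 − 246) = 207.364 → 207
B = 167 + 0.2593 × (107 − 167) = 151.442 → 151

(200, 207, 151)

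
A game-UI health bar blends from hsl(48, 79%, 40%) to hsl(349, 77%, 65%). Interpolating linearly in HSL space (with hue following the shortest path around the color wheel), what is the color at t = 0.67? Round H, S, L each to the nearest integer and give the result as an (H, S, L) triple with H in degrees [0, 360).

Hue: 349 − 48 = 301°, but |301| > 180 so the shorter arc goes the other way: Δh = 301 − 360 = -59°.
H = 48 + 0.67 × (-59) = 8.47 → 8°
S = 79 + 0.67 × (77 − 79) = 77.66 → 78%
L = 40 + 0.67 × (65 − 40) = 56.75 → 57%

(8, 78, 57)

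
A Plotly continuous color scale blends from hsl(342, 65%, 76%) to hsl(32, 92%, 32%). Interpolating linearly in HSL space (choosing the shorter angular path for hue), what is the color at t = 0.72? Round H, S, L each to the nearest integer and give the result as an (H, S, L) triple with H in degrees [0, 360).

(18, 84, 44)

Hue: 32 − 342 = -310°, but |-310| > 180 so the shorter arc goes the other way: Δh = -310 + 360 = 50°.
H = 342 + 0.72 × (50) = 378 → 378 → 378 mod 360 = 18°
S = 65 + 0.72 × (92 − 65) = 84.44 → 84%
L = 76 + 0.72 × (32 − 76) = 44.32 → 44%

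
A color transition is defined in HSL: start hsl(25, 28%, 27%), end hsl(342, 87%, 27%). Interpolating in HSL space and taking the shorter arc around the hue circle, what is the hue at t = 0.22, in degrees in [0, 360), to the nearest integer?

16

Hue: 342 − 25 = 317°, but |317| > 180 so the shorter arc goes the other way: Δh = 317 − 360 = -43°.
H = 25 + 0.22 × (-43) = 15.54 → 16°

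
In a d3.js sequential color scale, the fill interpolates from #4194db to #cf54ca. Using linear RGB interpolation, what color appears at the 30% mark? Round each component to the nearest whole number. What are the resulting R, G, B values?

#4194db → (65, 148, 219); #cf54ca → (207, 84, 202).
30% corresponds to t = 0.3.
R = 65 + 0.3 × (207 − 65) = 65 + 0.3 × 142 = 107.6 → 108
G = 148 + 0.3 × (84 − 148) = 148 + 0.3 × -64 = 128.8 → 129
B = 219 + 0.3 × (202 − 219) = 219 + 0.3 × -17 = 213.9 → 214

(108, 129, 214)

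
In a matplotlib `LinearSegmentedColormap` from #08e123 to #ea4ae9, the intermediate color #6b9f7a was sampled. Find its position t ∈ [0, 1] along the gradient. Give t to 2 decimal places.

0.44

Invert the lerp on the R channel (largest span, 226): t = (107 − 8) / (234 − 8) = 99/226 = 0.43805.
Check on G: (159 − 225)/(74 − 225) = 0.4371 ✓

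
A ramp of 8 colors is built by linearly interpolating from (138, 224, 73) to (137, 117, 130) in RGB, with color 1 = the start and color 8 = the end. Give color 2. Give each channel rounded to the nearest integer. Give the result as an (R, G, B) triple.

With 8 swatches and endpoints inclusive, swatch 2 sits at t = (2 − 1)/(8 − 1) = 1/7 ≈ 0.1429.
R = 138 + 0.1429 × (137 − 138) = 137.857 → 138
G = 224 + 0.1429 × (117 − 224) = 208.71 → 209
B = 73 + 0.1429 × (130 − 73) = 81.145 → 81

(138, 209, 81)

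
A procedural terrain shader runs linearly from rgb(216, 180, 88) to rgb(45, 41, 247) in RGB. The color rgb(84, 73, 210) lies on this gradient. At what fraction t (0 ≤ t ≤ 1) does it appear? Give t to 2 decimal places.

Invert the lerp on the R channel (largest span, 171): t = (84 − 216) / (45 − 216) = -132/-171 = 0.77193.
Check on G: (73 − 180)/(41 − 180) = 0.7698 ✓

0.77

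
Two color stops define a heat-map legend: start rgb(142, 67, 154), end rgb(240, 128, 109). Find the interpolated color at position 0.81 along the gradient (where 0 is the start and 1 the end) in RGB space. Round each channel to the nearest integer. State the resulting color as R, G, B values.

R = 142 + 0.81 × (240 − 142) = 142 + 0.81 × 98 = 221.38 → 221
G = 67 + 0.81 × (128 − 67) = 67 + 0.81 × 61 = 116.41 → 116
B = 154 + 0.81 × (109 − 154) = 154 + 0.81 × -45 = 117.55 → 118

(221, 116, 118)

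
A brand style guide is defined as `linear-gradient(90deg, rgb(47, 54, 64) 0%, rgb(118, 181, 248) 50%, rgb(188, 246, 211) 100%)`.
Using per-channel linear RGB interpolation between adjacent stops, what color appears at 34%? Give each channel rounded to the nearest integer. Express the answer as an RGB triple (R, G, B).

(95, 140, 189)

34% lies between the 0% and 50% stops, so the local fraction is t = (34 − 0)/(50 − 0) = 34/50 ≈ 0.68.
R = 47 + 0.68 × (118 − 47) = 95.28 → 95
G = 54 + 0.68 × (181 − 54) = 140.36 → 140
B = 64 + 0.68 × (248 − 64) = 189.12 → 189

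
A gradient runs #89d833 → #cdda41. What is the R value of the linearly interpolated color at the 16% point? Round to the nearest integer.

148

R₁ = 137 (from #89d833), R₂ = 205 (from #cdda41).
R = 137 + 0.16 × (205 − 137) = 147.88 → 148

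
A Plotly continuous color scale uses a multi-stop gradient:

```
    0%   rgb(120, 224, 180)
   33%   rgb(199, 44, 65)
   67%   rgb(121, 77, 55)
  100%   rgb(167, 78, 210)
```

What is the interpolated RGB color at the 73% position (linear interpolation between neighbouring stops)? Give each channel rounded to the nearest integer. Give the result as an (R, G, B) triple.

73% lies between the 67% and 100% stops, so the local fraction is t = (73 − 67)/(100 − 67) = 6/33 ≈ 0.1818.
R = 121 + 0.1818 × (167 − 121) = 129.363 → 129
G = 77 + 0.1818 × (78 − 77) = 77.182 → 77
B = 55 + 0.1818 × (210 − 55) = 83.179 → 83

(129, 77, 83)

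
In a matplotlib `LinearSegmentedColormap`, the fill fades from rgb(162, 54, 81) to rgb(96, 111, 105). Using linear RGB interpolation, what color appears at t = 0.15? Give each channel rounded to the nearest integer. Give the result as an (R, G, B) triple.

(152, 63, 85)

R = 162 + 0.15 × (96 − 162) = 162 + 0.15 × -66 = 152.1 → 152
G = 54 + 0.15 × (111 − 54) = 54 + 0.15 × 57 = 62.55 → 63
B = 81 + 0.15 × (105 − 81) = 81 + 0.15 × 24 = 84.6 → 85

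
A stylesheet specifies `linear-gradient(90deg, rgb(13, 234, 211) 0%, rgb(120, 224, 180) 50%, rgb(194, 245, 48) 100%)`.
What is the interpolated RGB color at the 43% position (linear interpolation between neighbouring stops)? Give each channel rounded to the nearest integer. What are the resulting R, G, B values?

43% lies between the 0% and 50% stops, so the local fraction is t = (43 − 0)/(50 − 0) = 43/50 ≈ 0.86.
R = 13 + 0.86 × (120 − 13) = 105.02 → 105
G = 234 + 0.86 × (224 − 234) = 225.4 → 225
B = 211 + 0.86 × (180 − 211) = 184.34 → 184

(105, 225, 184)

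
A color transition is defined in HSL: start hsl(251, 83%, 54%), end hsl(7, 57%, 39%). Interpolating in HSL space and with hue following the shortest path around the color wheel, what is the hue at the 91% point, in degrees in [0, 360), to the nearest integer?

357

Hue: 7 − 251 = -244°, but |-244| > 180 so the shorter arc goes the other way: Δh = -244 + 360 = 116°.
H = 251 + 0.91 × (116) = 356.56 → 357°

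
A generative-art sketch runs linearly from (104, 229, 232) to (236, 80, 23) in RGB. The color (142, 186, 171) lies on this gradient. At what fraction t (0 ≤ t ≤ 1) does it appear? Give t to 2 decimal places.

0.29

Invert the lerp on the B channel (largest span, 209): t = (171 − 232) / (23 − 232) = -61/-209 = 0.29187.
Check on R: (142 − 104)/(236 − 104) = 0.2879 ✓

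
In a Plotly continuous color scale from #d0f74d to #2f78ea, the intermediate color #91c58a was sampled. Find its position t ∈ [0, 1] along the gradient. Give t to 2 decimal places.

Invert the lerp on the R channel (largest span, 161): t = (145 − 208) / (47 − 208) = -63/-161 = 0.3913.
Check on G: (197 − 247)/(120 − 247) = 0.3937 ✓

0.39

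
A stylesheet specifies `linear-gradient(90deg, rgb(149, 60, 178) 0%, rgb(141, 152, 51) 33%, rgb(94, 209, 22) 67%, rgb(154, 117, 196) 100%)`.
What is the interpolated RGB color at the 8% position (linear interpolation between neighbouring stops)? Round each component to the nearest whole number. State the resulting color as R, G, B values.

8% lies between the 0% and 33% stops, so the local fraction is t = (8 − 0)/(33 − 0) = 8/33 ≈ 0.2424.
R = 149 + 0.2424 × (141 − 149) = 147.061 → 147
G = 60 + 0.2424 × (152 − 60) = 82.301 → 82
B = 178 + 0.2424 × (51 − 178) = 147.215 → 147

(147, 82, 147)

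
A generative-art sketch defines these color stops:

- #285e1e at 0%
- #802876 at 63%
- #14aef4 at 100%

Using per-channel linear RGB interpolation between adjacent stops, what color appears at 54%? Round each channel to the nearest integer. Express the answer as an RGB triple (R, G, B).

(115, 48, 105)

54% lies between the 0% and 63% stops, so the local fraction is t = (54 − 0)/(63 − 0) = 54/63 ≈ 0.8571.
#285e1e → (40, 94, 30); #802876 → (128, 40, 118).
R = 40 + 0.8571 × (128 − 40) = 115.425 → 115
G = 94 + 0.8571 × (40 − 94) = 47.717 → 48
B = 30 + 0.8571 × (118 − 30) = 105.425 → 105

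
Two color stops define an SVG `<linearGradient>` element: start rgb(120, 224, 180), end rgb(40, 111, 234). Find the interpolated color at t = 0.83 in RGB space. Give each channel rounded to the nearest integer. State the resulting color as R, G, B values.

(54, 130, 225)

R = 120 + 0.83 × (40 − 120) = 120 + 0.83 × -80 = 53.6 → 54
G = 224 + 0.83 × (111 − 224) = 224 + 0.83 × -113 = 130.21 → 130
B = 180 + 0.83 × (234 − 180) = 180 + 0.83 × 54 = 224.82 → 225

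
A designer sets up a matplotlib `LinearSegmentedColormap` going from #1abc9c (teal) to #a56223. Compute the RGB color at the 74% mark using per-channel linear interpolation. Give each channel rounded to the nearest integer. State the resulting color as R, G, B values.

#1abc9c → (26, 188, 156); #a56223 → (165, 98, 35).
74% corresponds to t = 0.74.
R = 26 + 0.74 × (165 − 26) = 26 + 0.74 × 139 = 128.86 → 129
G = 188 + 0.74 × (98 − 188) = 188 + 0.74 × -90 = 121.4 → 121
B = 156 + 0.74 × (35 − 156) = 156 + 0.74 × -121 = 66.46 → 66

(129, 121, 66)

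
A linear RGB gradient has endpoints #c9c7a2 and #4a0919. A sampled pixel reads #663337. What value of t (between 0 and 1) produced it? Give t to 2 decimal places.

Invert the lerp on the G channel (largest span, 190): t = (51 − 199) / (9 − 199) = -148/-190 = 0.77895.
Check on R: (102 − 201)/(74 − 201) = 0.7795 ✓

0.78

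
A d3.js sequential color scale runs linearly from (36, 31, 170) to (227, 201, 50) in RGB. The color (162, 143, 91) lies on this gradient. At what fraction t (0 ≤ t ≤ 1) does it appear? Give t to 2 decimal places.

0.66

Invert the lerp on the R channel (largest span, 191): t = (162 − 36) / (227 − 36) = 126/191 = 0.65969.
Check on G: (143 − 31)/(201 − 31) = 0.6588 ✓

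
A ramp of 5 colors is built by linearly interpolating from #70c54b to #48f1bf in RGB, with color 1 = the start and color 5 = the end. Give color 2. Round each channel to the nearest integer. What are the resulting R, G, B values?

With 5 swatches and endpoints inclusive, swatch 2 sits at t = (2 − 1)/(5 − 1) = 1/4 ≈ 0.25.
#70c54b → (112, 197, 75); #48f1bf → (72, 241, 191).
R = 112 + 0.25 × (72 − 112) = 102 → 102
G = 197 + 0.25 × (241 − 197) = 208 → 208
B = 75 + 0.25 × (191 − 75) = 104 → 104

(102, 208, 104)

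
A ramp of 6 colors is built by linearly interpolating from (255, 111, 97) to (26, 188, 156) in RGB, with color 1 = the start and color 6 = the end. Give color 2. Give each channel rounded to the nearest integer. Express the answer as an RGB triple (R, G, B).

With 6 swatches and endpoints inclusive, swatch 2 sits at t = (2 − 1)/(6 − 1) = 1/5 ≈ 0.2.
R = 255 + 0.2 × (26 − 255) = 209.2 → 209
G = 111 + 0.2 × (188 − 111) = 126.4 → 126
B = 97 + 0.2 × (156 − 97) = 108.8 → 109

(209, 126, 109)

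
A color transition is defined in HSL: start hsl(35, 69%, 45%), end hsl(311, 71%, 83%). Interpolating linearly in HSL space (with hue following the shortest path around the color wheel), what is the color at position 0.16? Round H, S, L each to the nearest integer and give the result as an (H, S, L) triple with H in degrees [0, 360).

Hue: 311 − 35 = 276°, but |276| > 180 so the shorter arc goes the other way: Δh = 276 − 360 = -84°.
H = 35 + 0.16 × (-84) = 21.56 → 22°
S = 69 + 0.16 × (71 − 69) = 69.32 → 69%
L = 45 + 0.16 × (83 − 45) = 51.08 → 51%

(22, 69, 51)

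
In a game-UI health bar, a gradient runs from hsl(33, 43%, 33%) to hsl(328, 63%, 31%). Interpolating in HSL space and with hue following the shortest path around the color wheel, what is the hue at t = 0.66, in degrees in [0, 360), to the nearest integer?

Hue: 328 − 33 = 295°, but |295| > 180 so the shorter arc goes the other way: Δh = 295 − 360 = -65°.
H = 33 + 0.66 × (-65) = -9.9 → -10 → -10 mod 360 = 350°

350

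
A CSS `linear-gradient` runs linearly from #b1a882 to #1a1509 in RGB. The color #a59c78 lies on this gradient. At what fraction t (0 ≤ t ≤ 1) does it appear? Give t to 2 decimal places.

0.08

Invert the lerp on the R channel (largest span, 151): t = (165 − 177) / (26 − 177) = -12/-151 = 0.07947.
Check on G: (156 − 168)/(21 − 168) = 0.08163 ✓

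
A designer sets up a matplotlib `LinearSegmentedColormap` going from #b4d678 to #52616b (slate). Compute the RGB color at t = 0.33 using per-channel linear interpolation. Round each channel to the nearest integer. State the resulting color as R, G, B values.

#b4d678 → (180, 214, 120); #52616b → (82, 97, 107).
R = 180 + 0.33 × (82 − 180) = 180 + 0.33 × -98 = 147.66 → 148
G = 214 + 0.33 × (97 − 214) = 214 + 0.33 × -117 = 175.39 → 175
B = 120 + 0.33 × (107 − 120) = 120 + 0.33 × -13 = 115.71 → 116

(148, 175, 116)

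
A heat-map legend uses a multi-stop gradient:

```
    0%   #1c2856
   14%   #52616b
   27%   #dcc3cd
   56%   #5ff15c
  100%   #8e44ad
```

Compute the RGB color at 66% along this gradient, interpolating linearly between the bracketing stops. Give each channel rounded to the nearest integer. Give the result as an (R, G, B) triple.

66% lies between the 56% and 100% stops, so the local fraction is t = (66 − 56)/(100 − 56) = 10/44 ≈ 0.2273.
#5ff15c → (95, 241, 92); #8e44ad → (142, 68, 173).
R = 95 + 0.2273 × (142 − 95) = 105.683 → 106
G = 241 + 0.2273 × (68 − 241) = 201.677 → 202
B = 92 + 0.2273 × (173 − 92) = 110.411 → 110

(106, 202, 110)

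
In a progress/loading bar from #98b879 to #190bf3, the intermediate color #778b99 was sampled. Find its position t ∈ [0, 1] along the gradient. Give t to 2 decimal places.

Invert the lerp on the G channel (largest span, 173): t = (139 − 184) / (11 − 184) = -45/-173 = 0.26012.
Check on R: (119 − 152)/(25 − 152) = 0.2598 ✓

0.26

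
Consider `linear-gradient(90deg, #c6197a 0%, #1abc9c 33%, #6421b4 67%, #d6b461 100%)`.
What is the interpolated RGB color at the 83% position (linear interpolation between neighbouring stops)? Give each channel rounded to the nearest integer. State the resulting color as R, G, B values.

(155, 104, 140)

83% lies between the 67% and 100% stops, so the local fraction is t = (83 − 67)/(100 − 67) = 16/33 ≈ 0.4848.
#6421b4 → (100, 33, 180); #d6b461 → (214, 180, 97).
R = 100 + 0.4848 × (214 − 100) = 155.267 → 155
G = 33 + 0.4848 × (180 − 33) = 104.266 → 104
B = 180 + 0.4848 × (97 − 180) = 139.762 → 140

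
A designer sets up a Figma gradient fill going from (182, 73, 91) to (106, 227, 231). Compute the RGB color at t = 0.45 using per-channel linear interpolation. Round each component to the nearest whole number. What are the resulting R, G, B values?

(148, 142, 154)

R = 182 + 0.45 × (106 − 182) = 182 + 0.45 × -76 = 147.8 → 148
G = 73 + 0.45 × (227 − 73) = 73 + 0.45 × 154 = 142.3 → 142
B = 91 + 0.45 × (231 − 91) = 91 + 0.45 × 140 = 154 → 154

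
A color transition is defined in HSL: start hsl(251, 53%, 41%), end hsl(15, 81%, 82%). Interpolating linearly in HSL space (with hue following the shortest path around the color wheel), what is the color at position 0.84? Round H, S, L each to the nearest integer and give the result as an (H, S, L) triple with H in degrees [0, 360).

(355, 77, 75)

Hue: 15 − 251 = -236°, but |-236| > 180 so the shorter arc goes the other way: Δh = -236 + 360 = 124°.
H = 251 + 0.84 × (124) = 355.16 → 355°
S = 53 + 0.84 × (81 − 53) = 76.52 → 77%
L = 41 + 0.84 × (82 − 41) = 75.44 → 75%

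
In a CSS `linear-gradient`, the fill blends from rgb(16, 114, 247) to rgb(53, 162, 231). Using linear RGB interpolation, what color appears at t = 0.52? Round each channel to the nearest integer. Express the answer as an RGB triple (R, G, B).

(35, 139, 239)

R = 16 + 0.52 × (53 − 16) = 16 + 0.52 × 37 = 35.24 → 35
G = 114 + 0.52 × (162 − 114) = 114 + 0.52 × 48 = 138.96 → 139
B = 247 + 0.52 × (231 − 247) = 247 + 0.52 × -16 = 238.68 → 239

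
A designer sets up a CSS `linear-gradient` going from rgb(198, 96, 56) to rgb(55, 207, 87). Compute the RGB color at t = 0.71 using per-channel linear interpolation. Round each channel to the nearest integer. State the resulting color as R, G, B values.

(96, 175, 78)

R = 198 + 0.71 × (55 − 198) = 198 + 0.71 × -143 = 96.47 → 96
G = 96 + 0.71 × (207 − 96) = 96 + 0.71 × 111 = 174.81 → 175
B = 56 + 0.71 × (87 − 56) = 56 + 0.71 × 31 = 78.01 → 78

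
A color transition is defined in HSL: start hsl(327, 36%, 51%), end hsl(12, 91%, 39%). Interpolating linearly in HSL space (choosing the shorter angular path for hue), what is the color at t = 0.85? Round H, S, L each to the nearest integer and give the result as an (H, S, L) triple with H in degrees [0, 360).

Hue: 12 − 327 = -315°, but |-315| > 180 so the shorter arc goes the other way: Δh = -315 + 360 = 45°.
H = 327 + 0.85 × (45) = 365.25 → 365 → 365 mod 360 = 5°
S = 36 + 0.85 × (91 − 36) = 82.75 → 83%
L = 51 + 0.85 × (39 − 51) = 40.8 → 41%

(5, 83, 41)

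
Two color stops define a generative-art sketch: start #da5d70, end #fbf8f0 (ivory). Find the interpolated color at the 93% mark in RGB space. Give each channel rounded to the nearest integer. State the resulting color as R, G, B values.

(249, 237, 231)

#da5d70 → (218, 93, 112); #fbf8f0 → (251, 248, 240).
93% corresponds to t = 0.93.
R = 218 + 0.93 × (251 − 218) = 218 + 0.93 × 33 = 248.69 → 249
G = 93 + 0.93 × (248 − 93) = 93 + 0.93 × 155 = 237.15 → 237
B = 112 + 0.93 × (240 − 112) = 112 + 0.93 × 128 = 231.04 → 231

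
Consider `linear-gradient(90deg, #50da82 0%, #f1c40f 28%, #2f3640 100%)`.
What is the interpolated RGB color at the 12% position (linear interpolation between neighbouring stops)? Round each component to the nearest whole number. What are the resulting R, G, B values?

12% lies between the 0% and 28% stops, so the local fraction is t = (12 − 0)/(28 − 0) = 12/28 ≈ 0.4286.
#50da82 → (80, 218, 130); #f1c40f → (241, 196, 15).
R = 80 + 0.4286 × (241 − 80) = 149.005 → 149
G = 218 + 0.4286 × (196 − 218) = 208.571 → 209
B = 130 + 0.4286 × (15 − 130) = 80.711 → 81

(149, 209, 81)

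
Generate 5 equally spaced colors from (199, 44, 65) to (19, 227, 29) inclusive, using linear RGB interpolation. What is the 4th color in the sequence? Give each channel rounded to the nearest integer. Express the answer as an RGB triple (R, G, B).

(64, 181, 38)

With 5 swatches and endpoints inclusive, swatch 4 sits at t = (4 − 1)/(5 − 1) = 3/4 ≈ 0.75.
R = 199 + 0.75 × (19 − 199) = 64 → 64
G = 44 + 0.75 × (227 − 44) = 181.25 → 181
B = 65 + 0.75 × (29 − 65) = 38 → 38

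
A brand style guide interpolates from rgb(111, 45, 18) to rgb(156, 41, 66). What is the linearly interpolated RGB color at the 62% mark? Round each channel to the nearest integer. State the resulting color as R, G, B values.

62% corresponds to t = 0.62.
R = 111 + 0.62 × (156 − 111) = 111 + 0.62 × 45 = 138.9 → 139
G = 45 + 0.62 × (41 − 45) = 45 + 0.62 × -4 = 42.52 → 43
B = 18 + 0.62 × (66 − 18) = 18 + 0.62 × 48 = 47.76 → 48

(139, 43, 48)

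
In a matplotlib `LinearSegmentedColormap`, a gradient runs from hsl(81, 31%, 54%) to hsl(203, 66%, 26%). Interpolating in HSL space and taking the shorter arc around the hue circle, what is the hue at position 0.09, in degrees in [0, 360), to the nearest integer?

Hue arc: Δh = 203 − 81 = 122° (|Δh| ≤ 180, already the shorter path).
H = 81 + 0.09 × (122) = 91.98 → 92°

92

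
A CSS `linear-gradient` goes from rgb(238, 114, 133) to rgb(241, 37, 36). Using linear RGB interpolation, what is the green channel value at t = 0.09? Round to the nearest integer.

107

G = 114 + 0.09 × (37 − 114) = 107.07 → 107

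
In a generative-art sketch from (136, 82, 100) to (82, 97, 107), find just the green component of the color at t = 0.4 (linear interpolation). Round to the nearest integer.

88

G = 82 + 0.4 × (97 − 82) = 88 → 88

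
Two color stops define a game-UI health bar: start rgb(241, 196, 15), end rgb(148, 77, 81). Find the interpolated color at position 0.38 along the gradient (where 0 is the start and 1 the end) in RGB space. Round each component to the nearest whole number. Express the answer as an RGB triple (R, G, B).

R = 241 + 0.38 × (148 − 241) = 241 + 0.38 × -93 = 205.66 → 206
G = 196 + 0.38 × (77 − 196) = 196 + 0.38 × -119 = 150.78 → 151
B = 15 + 0.38 × (81 − 15) = 15 + 0.38 × 66 = 40.08 → 40

(206, 151, 40)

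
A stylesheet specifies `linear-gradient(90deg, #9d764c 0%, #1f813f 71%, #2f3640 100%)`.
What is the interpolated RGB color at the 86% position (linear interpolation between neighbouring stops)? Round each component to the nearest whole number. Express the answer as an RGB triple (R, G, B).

(39, 90, 64)

86% lies between the 71% and 100% stops, so the local fraction is t = (86 − 71)/(100 − 71) = 15/29 ≈ 0.5172.
#1f813f → (31, 129, 63); #2f3640 → (47, 54, 64).
R = 31 + 0.5172 × (47 − 31) = 39.275 → 39
G = 129 + 0.5172 × (54 − 129) = 90.21 → 90
B = 63 + 0.5172 × (64 − 63) = 63.517 → 64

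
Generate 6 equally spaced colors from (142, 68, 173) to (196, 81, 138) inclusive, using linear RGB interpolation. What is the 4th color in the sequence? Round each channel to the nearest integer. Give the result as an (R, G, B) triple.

With 6 swatches and endpoints inclusive, swatch 4 sits at t = (4 − 1)/(6 − 1) = 3/5 ≈ 0.6.
R = 142 + 0.6 × (196 − 142) = 174.4 → 174
G = 68 + 0.6 × (81 − 68) = 75.8 → 76
B = 173 + 0.6 × (138 − 173) = 152 → 152

(174, 76, 152)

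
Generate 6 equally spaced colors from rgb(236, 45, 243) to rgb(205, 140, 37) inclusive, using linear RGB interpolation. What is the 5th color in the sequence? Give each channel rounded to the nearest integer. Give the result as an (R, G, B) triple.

With 6 swatches and endpoints inclusive, swatch 5 sits at t = (5 − 1)/(6 − 1) = 4/5 ≈ 0.8.
R = 236 + 0.8 × (205 − 236) = 211.2 → 211
G = 45 + 0.8 × (140 − 45) = 121 → 121
B = 243 + 0.8 × (37 − 243) = 78.2 → 78

(211, 121, 78)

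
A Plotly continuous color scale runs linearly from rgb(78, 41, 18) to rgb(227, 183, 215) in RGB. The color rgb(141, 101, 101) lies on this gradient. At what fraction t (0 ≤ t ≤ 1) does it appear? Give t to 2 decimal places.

Invert the lerp on the B channel (largest span, 197): t = (101 − 18) / (215 − 18) = 83/197 = 0.42132.
Check on R: (141 − 78)/(227 − 78) = 0.4228 ✓

0.42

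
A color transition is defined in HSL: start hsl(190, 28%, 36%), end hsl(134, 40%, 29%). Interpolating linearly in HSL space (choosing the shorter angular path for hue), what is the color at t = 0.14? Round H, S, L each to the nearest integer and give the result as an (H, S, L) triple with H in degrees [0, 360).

Hue arc: Δh = 134 − 190 = -56° (|Δh| ≤ 180, already the shorter path).
H = 190 + 0.14 × (-56) = 182.16 → 182°
S = 28 + 0.14 × (40 − 28) = 29.68 → 30%
L = 36 + 0.14 × (29 − 36) = 35.02 → 35%

(182, 30, 35)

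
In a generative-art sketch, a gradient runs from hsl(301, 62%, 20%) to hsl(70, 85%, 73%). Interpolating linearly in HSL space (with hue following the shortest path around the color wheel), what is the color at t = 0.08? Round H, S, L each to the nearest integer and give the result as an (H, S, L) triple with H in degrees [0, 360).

(311, 64, 24)

Hue: 70 − 301 = -231°, but |-231| > 180 so the shorter arc goes the other way: Δh = -231 + 360 = 129°.
H = 301 + 0.08 × (129) = 311.32 → 311°
S = 62 + 0.08 × (85 − 62) = 63.84 → 64%
L = 20 + 0.08 × (73 − 20) = 24.24 → 24%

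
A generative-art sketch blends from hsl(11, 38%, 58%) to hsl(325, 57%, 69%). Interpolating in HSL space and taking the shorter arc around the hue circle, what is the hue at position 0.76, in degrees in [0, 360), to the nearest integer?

336

Hue: 325 − 11 = 314°, but |314| > 180 so the shorter arc goes the other way: Δh = 314 − 360 = -46°.
H = 11 + 0.76 × (-46) = -23.96 → -24 → -24 mod 360 = 336°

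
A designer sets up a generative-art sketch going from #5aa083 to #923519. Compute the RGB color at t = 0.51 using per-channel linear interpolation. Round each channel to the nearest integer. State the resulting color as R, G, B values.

#5aa083 → (90, 160, 131); #923519 → (146, 53, 25).
R = 90 + 0.51 × (146 − 90) = 90 + 0.51 × 56 = 118.56 → 119
G = 160 + 0.51 × (53 − 160) = 160 + 0.51 × -107 = 105.43 → 105
B = 131 + 0.51 × (25 − 131) = 131 + 0.51 × -106 = 76.94 → 77
So the blended color is (119, 105, 77), about #77694d.

(119, 105, 77)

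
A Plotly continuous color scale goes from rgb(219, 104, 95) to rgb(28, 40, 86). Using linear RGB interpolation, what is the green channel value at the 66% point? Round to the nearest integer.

G = 104 + 0.66 × (40 − 104) = 61.76 → 62

62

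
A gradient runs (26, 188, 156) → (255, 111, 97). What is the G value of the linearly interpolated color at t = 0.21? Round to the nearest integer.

172

G = 188 + 0.21 × (111 − 188) = 171.83 → 172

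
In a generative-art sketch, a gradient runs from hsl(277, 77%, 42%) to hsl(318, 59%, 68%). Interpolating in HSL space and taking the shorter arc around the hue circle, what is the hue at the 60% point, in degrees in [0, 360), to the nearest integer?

Hue arc: Δh = 318 − 277 = 41° (|Δh| ≤ 180, already the shorter path).
H = 277 + 0.6 × (41) = 301.6 → 302°

302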